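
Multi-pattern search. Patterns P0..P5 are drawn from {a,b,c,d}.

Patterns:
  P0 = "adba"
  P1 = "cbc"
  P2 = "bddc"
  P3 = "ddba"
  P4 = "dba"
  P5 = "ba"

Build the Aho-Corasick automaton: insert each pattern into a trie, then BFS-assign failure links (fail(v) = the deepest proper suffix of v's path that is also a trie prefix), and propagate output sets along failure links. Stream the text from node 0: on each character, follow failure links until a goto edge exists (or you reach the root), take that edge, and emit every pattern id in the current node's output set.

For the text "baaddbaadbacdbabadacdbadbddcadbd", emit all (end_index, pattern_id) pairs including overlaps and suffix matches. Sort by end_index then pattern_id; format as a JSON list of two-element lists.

Construct AC machine:
Trie (insert patterns):
  0='ε' goto a→1 b→8 c→5 d→12
  1='a' goto d→2
  2='ad' goto b→3
  3='adb' goto a→4
  4='adba' goto ·  ←P0
  5='c' goto b→6
  6='cb' goto c→7
  7='cbc' goto ·  ←P1
  8='b' goto a→18 d→9
  9='bd' goto d→10
  10='bdd' goto c→11
  11='bddc' goto ·  ←P2
  12='d' goto b→16 d→13
  13='dd' goto b→14
  14='ddb' goto a→15
  15='ddba' goto ·  ←P3
  16='db' goto a→17
  17='dba' goto ·  ←P4
  18='ba' goto ·  ←P5

Failure links (BFS by depth):
  n1('a'): parent n0 fail=0; on 'a' 0 → fail=0;  out ∅∪∅=∅
  n5('c'): parent n0 fail=0; on 'c' 0 → fail=0;  out ∅∪∅=∅
  n8('b'): parent n0 fail=0; on 'b' 0 → fail=0;  out ∅∪∅=∅
  n12('d'): parent n0 fail=0; on 'd' 0 → fail=0;  out ∅∪∅=∅
  n2('ad'): parent n1 fail=0; on 'd' 0 → fail=12;  out ∅∪∅=∅
  n6('cb'): parent n5 fail=0; on 'b' 0 → fail=8;  out ∅∪∅=∅
  n9('bd'): parent n8 fail=0; on 'd' 0 → fail=12;  out ∅∪∅=∅
  n13('dd'): parent n12 fail=0; on 'd' 0 → fail=12;  out ∅∪∅=∅
  n16('db'): parent n12 fail=0; on 'b' 0 → fail=8;  out ∅∪∅=∅
  n18('ba'): parent n8 fail=0; on 'a' 0 → fail=1;  out {5}∪∅={5}
  n3('adb'): parent n2 fail=12; on 'b' 12 → fail=16;  out ∅∪∅=∅
  n7('cbc'): parent n6 fail=8; on 'c' 8→0 → fail=5;  out {1}∪∅={1}
  n10('bdd'): parent n9 fail=12; on 'd' 12 → fail=13;  out ∅∪∅=∅
  n14('ddb'): parent n13 fail=12; on 'b' 12 → fail=16;  out ∅∪∅=∅
  n17('dba'): parent n16 fail=8; on 'a' 8 → fail=18;  out {4}∪{5}={4,5}
  n4('adba'): parent n3 fail=16; on 'a' 16 → fail=17;  out {0}∪{4,5}={0,4,5}
  n11('bddc'): parent n10 fail=13; on 'c' 13→12→0 → fail=5;  out {2}∪∅={2}
  n15('ddba'): parent n14 fail=16; on 'a' 16 → fail=17;  out {3}∪{4,5}={3,4,5}

Scan:
pos 0 'b': at 8
pos 1 'a': at 18  emit P5@[0:1]
pos 2 'a': at 1 (via fail)
pos 3 'd': at 2
pos 4 'd': at 13 (via fail)
pos 5 'b': at 14
pos 6 'a': at 15  emit P3@[3:6],P4@[4:6],P5@[5:6]
pos 7 'a': at 1 (via fail)
pos 8 'd': at 2
pos 9 'b': at 3
pos 10 'a': at 4  emit P0@[7:10],P4@[8:10],P5@[9:10]
pos 11 'c': at 5 (via fail)
pos 12 'd': at 12 (via fail)
pos 13 'b': at 16
pos 14 'a': at 17  emit P4@[12:14],P5@[13:14]
pos 15 'b': at 8 (via fail)
pos 16 'a': at 18  emit P5@[15:16]
pos 17 'd': at 2 (via fail)
pos 18 'a': at 1 (via fail)
pos 19 'c': at 5 (via fail)
pos 20 'd': at 12 (via fail)
pos 21 'b': at 16
pos 22 'a': at 17  emit P4@[20:22],P5@[21:22]
pos 23 'd': at 2 (via fail)
pos 24 'b': at 3
pos 25 'd': at 9 (via fail)
pos 26 'd': at 10
pos 27 'c': at 11  emit P2@[24:27]
pos 28 'a': at 1 (via fail)
pos 29 'd': at 2
pos 30 'b': at 3
pos 31 'd': at 9 (via fail)

Matches: [[1,5],[6,3],[6,4],[6,5],[10,0],[10,4],[10,5],[14,4],[14,5],[16,5],[22,4],[22,5],[27,2]]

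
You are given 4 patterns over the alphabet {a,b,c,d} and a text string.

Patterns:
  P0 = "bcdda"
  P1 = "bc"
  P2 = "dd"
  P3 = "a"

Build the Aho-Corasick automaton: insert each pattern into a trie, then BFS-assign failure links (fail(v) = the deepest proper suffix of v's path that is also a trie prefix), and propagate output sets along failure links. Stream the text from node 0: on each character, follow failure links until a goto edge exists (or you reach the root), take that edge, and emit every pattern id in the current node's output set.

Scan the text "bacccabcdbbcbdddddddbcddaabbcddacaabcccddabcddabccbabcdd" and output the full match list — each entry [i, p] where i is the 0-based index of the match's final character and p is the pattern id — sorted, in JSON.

Construct AC machine:
Trie (insert patterns):
  n0 'ε': a→8 b→1 d→6
  n1 'b': c→2
  n2 'bc': d→3  [P1 ends]
  n3 'bcd': d→4
  n4 'bcdd': a→5
  n5 'bcdda': ·  [P0 ends]
  n6 'd': d→7
  n7 'dd': ·  [P2 ends]
  n8 'a': ·  [P3 ends]

Failure links (BFS by depth):
  n1('b'): parent n0 fail=0; on 'b' 0 → fail=0;  out ∅∪∅=∅
  n6('d'): parent n0 fail=0; on 'd' 0 → fail=0;  out ∅∪∅=∅
  n8('a'): parent n0 fail=0; on 'a' 0 → fail=0;  out {3}∪∅={3}
  n2('bc'): parent n1 fail=0; on 'c' 0 → fail=0;  out {1}∪∅={1}
  n7('dd'): parent n6 fail=0; on 'd' 0 → fail=6;  out {2}∪∅={2}
  n3('bcd'): parent n2 fail=0; on 'd' 0 → fail=6;  out ∅∪∅=∅
  n4('bcdd'): parent n3 fail=6; on 'd' 6 → fail=7;  out ∅∪{2}={2}
  n5('bcdda'): parent n4 fail=7; on 'a' 7→6→0 → fail=8;  out {0}∪{3}={0,3}

Scan:
pos 0 'b': at 1
pos 1 'a': at 8 ·f  → match P3@[1:1]
pos 2 'c': at 0 ·f
pos 3 'c': at 0
pos 4 'c': at 0
pos 5 'a': at 8  → match P3@[5:5]
pos 6 'b': at 1 ·f
pos 7 'c': at 2  → match P1@[6:7]
pos 8 'd': at 3
pos 9 'b': at 1 ·f
pos 10 'b': at 1 ·f
pos 11 'c': at 2  → match P1@[10:11]
pos 12 'b': at 1 ·f
pos 13 'd': at 6 ·f
pos 14 'd': at 7  → match P2@[13:14]
pos 15 'd': at 7 ·f  → match P2@[14:15]
pos 16 'd': at 7 ·f  → match P2@[15:16]
pos 17 'd': at 7 ·f  → match P2@[16:17]
pos 18 'd': at 7 ·f  → match P2@[17:18]
pos 19 'd': at 7 ·f  → match P2@[18:19]
pos 20 'b': at 1 ·f
pos 21 'c': at 2  → match P1@[20:21]
pos 22 'd': at 3
pos 23 'd': at 4  → match P2@[22:23]
pos 24 'a': at 5  → match P0@[20:24],P3@[24:24]
pos 25 'a': at 8 ·f  → match P3@[25:25]
pos 26 'b': at 1 ·f
pos 27 'b': at 1 ·f
pos 28 'c': at 2  → match P1@[27:28]
pos 29 'd': at 3
pos 30 'd': at 4  → match P2@[29:30]
pos 31 'a': at 5  → match P0@[27:31],P3@[31:31]
pos 32 'c': at 0 ·f
pos 33 'a': at 8  → match P3@[33:33]
pos 34 'a': at 8 ·f  → match P3@[34:34]
pos 35 'b': at 1 ·f
pos 36 'c': at 2  → match P1@[35:36]
pos 37 'c': at 0 ·f
pos 38 'c': at 0
pos 39 'd': at 6
pos 40 'd': at 7  → match P2@[39:40]
pos 41 'a': at 8 ·f  → match P3@[41:41]
pos 42 'b': at 1 ·f
pos 43 'c': at 2  → match P1@[42:43]
pos 44 'd': at 3
pos 45 'd': at 4  → match P2@[44:45]
pos 46 'a': at 5  → match P0@[42:46],P3@[46:46]
pos 47 'b': at 1 ·f
pos 48 'c': at 2  → match P1@[47:48]
pos 49 'c': at 0 ·f
pos 50 'b': at 1
pos 51 'a': at 8 ·f  → match P3@[51:51]
pos 52 'b': at 1 ·f
pos 53 'c': at 2  → match P1@[52:53]
pos 54 'd': at 3
pos 55 'd': at 4  → match P2@[54:55]

Result: [[1,3],[5,3],[7,1],[11,1],[14,2],[15,2],[16,2],[17,2],[18,2],[19,2],[21,1],[23,2],[24,0],[24,3],[25,3],[28,1],[30,2],[31,0],[31,3],[33,3],[34,3],[36,1],[40,2],[41,3],[43,1],[45,2],[46,0],[46,3],[48,1],[51,3],[53,1],[55,2]]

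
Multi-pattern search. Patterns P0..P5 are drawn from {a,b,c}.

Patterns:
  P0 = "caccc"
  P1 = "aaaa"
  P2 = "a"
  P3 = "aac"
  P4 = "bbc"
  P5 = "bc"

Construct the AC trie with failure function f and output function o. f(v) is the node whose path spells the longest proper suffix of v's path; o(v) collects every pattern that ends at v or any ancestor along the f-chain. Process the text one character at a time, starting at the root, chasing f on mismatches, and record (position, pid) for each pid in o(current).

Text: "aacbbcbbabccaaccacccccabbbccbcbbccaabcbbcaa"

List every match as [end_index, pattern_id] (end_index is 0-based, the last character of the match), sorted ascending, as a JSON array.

Construct AC machine:
Trie (insert patterns):
  n0 'ε': a→6 b→11 c→1
  n1 'c': a→2
  n2 'ca': c→3
  n3 'cac': c→4
  n4 'cacc': c→5
  n5 'caccc': ·  ←P0
  n6 'a': a→7  ←P2
  n7 'aa': a→8 c→10
  n8 'aaa': a→9
  n9 'aaaa': ·  ←P1
  n10 'aac': ·  ←P3
  n11 'b': b→12 c→14
  n12 'bb': c→13
  n13 'bbc': ·  ←P4
  n14 'bc': ·  ←P5

Failure links (BFS by depth):
  fail(1) 'c': from fail(0)=0 chase 'c': 0 ⇒ 0;  out=∅∪out(0)=∅
  fail(6) 'a': from fail(0)=0 chase 'a': 0 ⇒ 0;  out={2}∪out(0)={2}
  fail(11) 'b': from fail(0)=0 chase 'b': 0 ⇒ 0;  out=∅∪out(0)=∅
  fail(2) 'ca': from fail(1)=0 chase 'a': 0 ⇒ 6;  out=∅∪out(6)={2}
  fail(7) 'aa': from fail(6)=0 chase 'a': 0 ⇒ 6;  out=∅∪out(6)={2}
  fail(12) 'bb': from fail(11)=0 chase 'b': 0 ⇒ 11;  out=∅∪out(11)=∅
  fail(14) 'bc': from fail(11)=0 chase 'c': 0 ⇒ 1;  out={5}∪out(1)={5}
  fail(3) 'cac': from fail(2)=6 chase 'c': 6→0 ⇒ 1;  out=∅∪out(1)=∅
  fail(8) 'aaa': from fail(7)=6 chase 'a': 6 ⇒ 7;  out=∅∪out(7)={2}
  fail(10) 'aac': from fail(7)=6 chase 'c': 6→0 ⇒ 1;  out={3}∪out(1)={3}
  fail(13) 'bbc': from fail(12)=11 chase 'c': 11 ⇒ 14;  out={4}∪out(14)={4,5}
  fail(4) 'cacc': from fail(3)=1 chase 'c': 1→0 ⇒ 1;  out=∅∪out(1)=∅
  fail(9) 'aaaa': from fail(8)=7 chase 'a': 7 ⇒ 8;  out={1}∪out(8)={1,2}
  fail(5) 'caccc': from fail(4)=1 chase 'c': 1→0 ⇒ 1;  out={0}∪out(1)={0}

Text stream:
pos 0 'a': at 6  → match P2@[0:0]
pos 1 'a': at 7  → match P2@[1:1]
pos 2 'c': at 10  → match P3@[0:2]
pos 3 'b': at 11 ·f
pos 4 'b': at 12
pos 5 'c': at 13  → match P4@[3:5],P5@[4:5]
pos 6 'b': at 11 ·f
pos 7 'b': at 12
pos 8 'a': at 6 ·f  → match P2@[8:8]
pos 9 'b': at 11 ·f
pos 10 'c': at 14  → match P5@[9:10]
pos 11 'c': at 1 ·f
pos 12 'a': at 2  → match P2@[12:12]
pos 13 'a': at 7 ·f  → match P2@[13:13]
pos 14 'c': at 10  → match P3@[12:14]
pos 15 'c': at 1 ·f
pos 16 'a': at 2  → match P2@[16:16]
pos 17 'c': at 3
pos 18 'c': at 4
pos 19 'c': at 5  → match P0@[15:19]
pos 20 'c': at 1 ·f
pos 21 'c': at 1 ·f
pos 22 'a': at 2  → match P2@[22:22]
pos 23 'b': at 11 ·f
pos 24 'b': at 12
pos 25 'b': at 12 ·f
pos 26 'c': at 13  → match P4@[24:26],P5@[25:26]
pos 27 'c': at 1 ·f
pos 28 'b': at 11 ·f
pos 29 'c': at 14  → match P5@[28:29]
pos 30 'b': at 11 ·f
pos 31 'b': at 12
pos 32 'c': at 13  → match P4@[30:32],P5@[31:32]
pos 33 'c': at 1 ·f
pos 34 'a': at 2  → match P2@[34:34]
pos 35 'a': at 7 ·f  → match P2@[35:35]
pos 36 'b': at 11 ·f
pos 37 'c': at 14  → match P5@[36:37]
pos 38 'b': at 11 ·f
pos 39 'b': at 12
pos 40 'c': at 13  → match P4@[38:40],P5@[39:40]
pos 41 'a': at 2 ·f  → match P2@[41:41]
pos 42 'a': at 7 ·f  → match P2@[42:42]

Result: [[0,2],[1,2],[2,3],[5,4],[5,5],[8,2],[10,5],[12,2],[13,2],[14,3],[16,2],[19,0],[22,2],[26,4],[26,5],[29,5],[32,4],[32,5],[34,2],[35,2],[37,5],[40,4],[40,5],[41,2],[42,2]]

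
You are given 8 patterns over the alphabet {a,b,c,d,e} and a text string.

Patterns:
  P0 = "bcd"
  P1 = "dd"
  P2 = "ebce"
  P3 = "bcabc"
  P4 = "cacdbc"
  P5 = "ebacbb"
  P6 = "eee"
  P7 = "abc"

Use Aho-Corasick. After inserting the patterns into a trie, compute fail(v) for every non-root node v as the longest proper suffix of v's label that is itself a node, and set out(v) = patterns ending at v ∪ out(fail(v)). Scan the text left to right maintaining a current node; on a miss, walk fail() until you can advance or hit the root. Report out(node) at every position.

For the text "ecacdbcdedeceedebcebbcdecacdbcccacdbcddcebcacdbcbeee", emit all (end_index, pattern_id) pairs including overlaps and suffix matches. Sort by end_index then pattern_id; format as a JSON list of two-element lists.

Build:
Trie nodes:
  n0 'ε': a→25 b→1 c→13 d→4 e→6
  n1 'b': c→2
  n2 'bc': a→10 d→3
  n3 'bcd': ·  ←P0
  n4 'd': d→5
  n5 'dd': ·  ←P1
  n6 'e': b→7 e→23
  n7 'eb': a→19 c→8
  n8 'ebc': e→9
  n9 'ebce': ·  ←P2
  n10 'bca': b→11
  n11 'bcab': c→12
  n12 'bcabc': ·  ←P3
  n13 'c': a→14
  n14 'ca': c→15
  n15 'cac': d→16
  n16 'cacd': b→17
  n17 'cacdb': c→18
  n18 'cacdbc': ·  ←P4
  n19 'eba': c→20
  n20 'ebac': b→21
  n21 'ebacb': b→22
  n22 'ebacbb': ·  ←P5
  n23 'ee': e→24
  n24 'eee': ·  ←P6
  n25 'a': b→26
  n26 'ab': c→27
  n27 'abc': ·  ←P7

Failure links (BFS by depth):
  n1('b'): parent n0 fail=0; on 'b' 0 → fail=0;  out ∅∪∅=∅
  n4('d'): parent n0 fail=0; on 'd' 0 → fail=0;  out ∅∪∅=∅
  n6('e'): parent n0 fail=0; on 'e' 0 → fail=0;  out ∅∪∅=∅
  n13('c'): parent n0 fail=0; on 'c' 0 → fail=0;  out ∅∪∅=∅
  n25('a'): parent n0 fail=0; on 'a' 0 → fail=0;  out ∅∪∅=∅
  n2('bc'): parent n1 fail=0; on 'c' 0 → fail=13;  out ∅∪∅=∅
  n5('dd'): parent n4 fail=0; on 'd' 0 → fail=4;  out {1}∪∅={1}
  n7('eb'): parent n6 fail=0; on 'b' 0 → fail=1;  out ∅∪∅=∅
  n14('ca'): parent n13 fail=0; on 'a' 0 → fail=25;  out ∅∪∅=∅
  n23('ee'): parent n6 fail=0; on 'e' 0 → fail=6;  out ∅∪∅=∅
  n26('ab'): parent n25 fail=0; on 'b' 0 → fail=1;  out ∅∪∅=∅
  n3('bcd'): parent n2 fail=13; on 'd' 13→0 → fail=4;  out {0}∪∅={0}
  n8('ebc'): parent n7 fail=1; on 'c' 1 → fail=2;  out ∅∪∅=∅
  n10('bca'): parent n2 fail=13; on 'a' 13 → fail=14;  out ∅∪∅=∅
  n15('cac'): parent n14 fail=25; on 'c' 25→0 → fail=13;  out ∅∪∅=∅
  n19('eba'): parent n7 fail=1; on 'a' 1→0 → fail=25;  out ∅∪∅=∅
  n24('eee'): parent n23 fail=6; on 'e' 6 → fail=23;  out {6}∪∅={6}
  n27('abc'): parent n26 fail=1; on 'c' 1 → fail=2;  out {7}∪∅={7}
  n9('ebce'): parent n8 fail=2; on 'e' 2→13→0 → fail=6;  out {2}∪∅={2}
  n11('bcab'): parent n10 fail=14; on 'b' 14→25 → fail=26;  out ∅∪∅=∅
  n16('cacd'): parent n15 fail=13; on 'd' 13→0 → fail=4;  out ∅∪∅=∅
  n20('ebac'): parent n19 fail=25; on 'c' 25→0 → fail=13;  out ∅∪∅=∅
  n12('bcabc'): parent n11 fail=26; on 'c' 26 → fail=27;  out {3}∪{7}={3,7}
  n17('cacdb'): parent n16 fail=4; on 'b' 4→0 → fail=1;  out ∅∪∅=∅
  n21('ebacb'): parent n20 fail=13; on 'b' 13→0 → fail=1;  out ∅∪∅=∅
  n18('cacdbc'): parent n17 fail=1; on 'c' 1 → fail=2;  out {4}∪∅={4}
  n22('ebacbb'): parent n21 fail=1; on 'b' 1→0 → fail=1;  out {5}∪∅={5}

Scan:
pos 0 'e': at 6
pos 1 'c': at 13 (via fail)
pos 2 'a': at 14
pos 3 'c': at 15
pos 4 'd': at 16
pos 5 'b': at 17
pos 6 'c': at 18  ** P4@[1:6]
pos 7 'd': at 3 (via fail)  ** P0@[5:7]
pos 8 'e': at 6 (via fail)
pos 9 'd': at 4 (via fail)
pos 10 'e': at 6 (via fail)
pos 11 'c': at 13 (via fail)
pos 12 'e': at 6 (via fail)
pos 13 'e': at 23
pos 14 'd': at 4 (via fail)
pos 15 'e': at 6 (via fail)
pos 16 'b': at 7
pos 17 'c': at 8
pos 18 'e': at 9  ** P2@[15:18]
pos 19 'b': at 7 (via fail)
pos 20 'b': at 1 (via fail)
pos 21 'c': at 2
pos 22 'd': at 3  ** P0@[20:22]
pos 23 'e': at 6 (via fail)
pos 24 'c': at 13 (via fail)
pos 25 'a': at 14
pos 26 'c': at 15
pos 27 'd': at 16
pos 28 'b': at 17
pos 29 'c': at 18  ** P4@[24:29]
pos 30 'c': at 13 (via fail)
pos 31 'c': at 13 (via fail)
pos 32 'a': at 14
pos 33 'c': at 15
pos 34 'd': at 16
pos 35 'b': at 17
pos 36 'c': at 18  ** P4@[31:36]
pos 37 'd': at 3 (via fail)  ** P0@[35:37]
pos 38 'd': at 5 (via fail)  ** P1@[37:38]
pos 39 'c': at 13 (via fail)
pos 40 'e': at 6 (via fail)
pos 41 'b': at 7
pos 42 'c': at 8
pos 43 'a': at 10 (via fail)
pos 44 'c': at 15 (via fail)
pos 45 'd': at 16
pos 46 'b': at 17
pos 47 'c': at 18  ** P4@[42:47]
pos 48 'b': at 1 (via fail)
pos 49 'e': at 6 (via fail)
pos 50 'e': at 23
pos 51 'e': at 24  ** P6@[49:51]

Result: [[6,4],[7,0],[18,2],[22,0],[29,4],[36,4],[37,0],[38,1],[47,4],[51,6]]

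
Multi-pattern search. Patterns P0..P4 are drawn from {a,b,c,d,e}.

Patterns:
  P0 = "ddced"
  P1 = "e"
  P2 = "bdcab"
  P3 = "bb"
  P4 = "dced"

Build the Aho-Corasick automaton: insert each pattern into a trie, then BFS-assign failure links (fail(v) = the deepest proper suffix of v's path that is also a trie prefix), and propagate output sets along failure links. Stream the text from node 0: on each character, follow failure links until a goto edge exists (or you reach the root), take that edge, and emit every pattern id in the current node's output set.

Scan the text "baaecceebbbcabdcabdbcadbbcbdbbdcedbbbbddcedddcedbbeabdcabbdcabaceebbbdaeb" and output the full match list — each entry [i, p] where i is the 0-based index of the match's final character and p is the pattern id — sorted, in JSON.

Construct AC machine:
Trie nodes:
  n0 'ε': b→7 d→1 e→6
  n1 'd': c→13 d→2
  n2 'dd': c→3
  n3 'ddc': e→4
  n4 'ddce': d→5
  n5 'ddced': ·  ←P0
  n6 'e': ·  ←P1
  n7 'b': b→12 d→8
  n8 'bd': c→9
  n9 'bdc': a→10
  n10 'bdca': b→11
  n11 'bdcab': ·  ←P2
  n12 'bb': ·  ←P3
  n13 'dc': e→14
  n14 'dce': d→15
  n15 'dced': ·  ←P4

Failure links (BFS by depth):
  n1('d'): parent n0 fail=0; on 'd' 0 → fail=0;  out ∅∪∅=∅
  n6('e'): parent n0 fail=0; on 'e' 0 → fail=0;  out {1}∪∅={1}
  n7('b'): parent n0 fail=0; on 'b' 0 → fail=0;  out ∅∪∅=∅
  n2('dd'): parent n1 fail=0; on 'd' 0 → fail=1;  out ∅∪∅=∅
  n8('bd'): parent n7 fail=0; on 'd' 0 → fail=1;  out ∅∪∅=∅
  n12('bb'): parent n7 fail=0; on 'b' 0 → fail=7;  out {3}∪∅={3}
  n13('dc'): parent n1 fail=0; on 'c' 0 → fail=0;  out ∅∪∅=∅
  n3('ddc'): parent n2 fail=1; on 'c' 1 → fail=13;  out ∅∪∅=∅
  n9('bdc'): parent n8 fail=1; on 'c' 1 → fail=13;  out ∅∪∅=∅
  n14('dce'): parent n13 fail=0; on 'e' 0 → fail=6;  out ∅∪{1}={1}
  n4('ddce'): parent n3 fail=13; on 'e' 13 → fail=14;  out ∅∪{1}={1}
  n10('bdca'): parent n9 fail=13; on 'a' 13→0 → fail=0;  out ∅∪∅=∅
  n15('dced'): parent n14 fail=6; on 'd' 6→0 → fail=1;  out {4}∪∅={4}
  n5('ddced'): parent n4 fail=14; on 'd' 14 → fail=15;  out {0}∪{4}={0,4}
  n11('bdcab'): parent n10 fail=0; on 'b' 0 → fail=7;  out {2}∪∅={2}

Run:
[0] read 'b'  n0⇒n7
[1] read 'a'  n7⇒n0 (fail-walked)
[2] read 'a'  n0⇒n0
[3] read 'e'  n0⇒n6  ** P1@[3:3]
[4] read 'c'  n6⇒n0 (fail-walked)
[5] read 'c'  n0⇒n0
[6] read 'e'  n0⇒n6  ** P1@[6:6]
[7] read 'e'  n6⇒n6 (fail-walked)  ** P1@[7:7]
[8] read 'b'  n6⇒n7 (fail-walked)
[9] read 'b'  n7⇒n12  ** P3@[8:9]
[10] read 'b'  n12⇒n12 (fail-walked)  ** P3@[9:10]
[11] read 'c'  n12⇒n0 (fail-walked)
[12] read 'a'  n0⇒n0
[13] read 'b'  n0⇒n7
[14] read 'd'  n7⇒n8
[15] read 'c'  n8⇒n9
[16] read 'a'  n9⇒n10
[17] read 'b'  n10⇒n11  ** P2@[13:17]
[18] read 'd'  n11⇒n8 (fail-walked)
[19] read 'b'  n8⇒n7 (fail-walked)
[20] read 'c'  n7⇒n0 (fail-walked)
[21] read 'a'  n0⇒n0
[22] read 'd'  n0⇒n1
[23] read 'b'  n1⇒n7 (fail-walked)
[24] read 'b'  n7⇒n12  ** P3@[23:24]
[25] read 'c'  n12⇒n0 (fail-walked)
[26] read 'b'  n0⇒n7
[27] read 'd'  n7⇒n8
[28] read 'b'  n8⇒n7 (fail-walked)
[29] read 'b'  n7⇒n12  ** P3@[28:29]
[30] read 'd'  n12⇒n8 (fail-walked)
[31] read 'c'  n8⇒n9
[32] read 'e'  n9⇒n14 (fail-walked)  ** P1@[32:32]
[33] read 'd'  n14⇒n15  ** P4@[30:33]
[34] read 'b'  n15⇒n7 (fail-walked)
[35] read 'b'  n7⇒n12  ** P3@[34:35]
[36] read 'b'  n12⇒n12 (fail-walked)  ** P3@[35:36]
[37] read 'b'  n12⇒n12 (fail-walked)  ** P3@[36:37]
[38] read 'd'  n12⇒n8 (fail-walked)
[39] read 'd'  n8⇒n2 (fail-walked)
[40] read 'c'  n2⇒n3
[41] read 'e'  n3⇒n4  ** P1@[41:41]
[42] read 'd'  n4⇒n5  ** P0@[38:42],P4@[39:42]
[43] read 'd'  n5⇒n2 (fail-walked)
[44] read 'd'  n2⇒n2 (fail-walked)
[45] read 'c'  n2⇒n3
[46] read 'e'  n3⇒n4  ** P1@[46:46]
[47] read 'd'  n4⇒n5  ** P0@[43:47],P4@[44:47]
[48] read 'b'  n5⇒n7 (fail-walked)
[49] read 'b'  n7⇒n12  ** P3@[48:49]
[50] read 'e'  n12⇒n6 (fail-walked)  ** P1@[50:50]
[51] read 'a'  n6⇒n0 (fail-walked)
[52] read 'b'  n0⇒n7
[53] read 'd'  n7⇒n8
[54] read 'c'  n8⇒n9
[55] read 'a'  n9⇒n10
[56] read 'b'  n10⇒n11  ** P2@[52:56]
[57] read 'b'  n11⇒n12 (fail-walked)  ** P3@[56:57]
[58] read 'd'  n12⇒n8 (fail-walked)
[59] read 'c'  n8⇒n9
[60] read 'a'  n9⇒n10
[61] read 'b'  n10⇒n11  ** P2@[57:61]
[62] read 'a'  n11⇒n0 (fail-walked)
[63] read 'c'  n0⇒n0
[64] read 'e'  n0⇒n6  ** P1@[64:64]
[65] read 'e'  n6⇒n6 (fail-walked)  ** P1@[65:65]
[66] read 'b'  n6⇒n7 (fail-walked)
[67] read 'b'  n7⇒n12  ** P3@[66:67]
[68] read 'b'  n12⇒n12 (fail-walked)  ** P3@[67:68]
[69] read 'd'  n12⇒n8 (fail-walked)
[70] read 'a'  n8⇒n0 (fail-walked)
[71] read 'e'  n0⇒n6  ** P1@[71:71]
[72] read 'b'  n6⇒n7 (fail-walked)

Result: [[3,1],[6,1],[7,1],[9,3],[10,3],[17,2],[24,3],[29,3],[32,1],[33,4],[35,3],[36,3],[37,3],[41,1],[42,0],[42,4],[46,1],[47,0],[47,4],[49,3],[50,1],[56,2],[57,3],[61,2],[64,1],[65,1],[67,3],[68,3],[71,1]]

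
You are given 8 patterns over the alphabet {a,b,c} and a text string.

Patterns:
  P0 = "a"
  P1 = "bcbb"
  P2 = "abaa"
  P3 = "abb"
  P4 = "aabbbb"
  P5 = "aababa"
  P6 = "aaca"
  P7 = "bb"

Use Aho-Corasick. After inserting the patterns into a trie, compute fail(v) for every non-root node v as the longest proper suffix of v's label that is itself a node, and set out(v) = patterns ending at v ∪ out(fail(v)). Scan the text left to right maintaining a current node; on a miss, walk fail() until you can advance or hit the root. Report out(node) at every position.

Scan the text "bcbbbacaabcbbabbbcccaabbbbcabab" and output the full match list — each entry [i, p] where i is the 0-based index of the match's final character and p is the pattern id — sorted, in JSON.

Build:
Trie (insert patterns):
  n0 'ε': a→1 b→2
  n1 'a': a→10 b→6  ←P0
  n2 'b': b→20 c→3
  n3 'bc': b→4
  n4 'bcb': b→5
  n5 'bcbb': ·  ←P1
  n6 'ab': a→7 b→9
  n7 'aba': a→8
  n8 'abaa': ·  ←P2
  n9 'abb': ·  ←P3
  n10 'aa': b→11 c→18
  n11 'aab': a→15 b→12
  n12 'aabb': b→13
  n13 'aabbb': b→14
  n14 'aabbbb': ·  ←P4
  n15 'aaba': b→16
  n16 'aabab': a→17
  n17 'aababa': ·  ←P5
  n18 'aac': a→19
  n19 'aaca': ·  ←P6
  n20 'bb': ·  ←P7

Failure links (BFS by depth):
  fail(1) 'a': from fail(0)=0 chase 'a': 0 ⇒ 0;  out={0}∪out(0)={0}
  fail(2) 'b': from fail(0)=0 chase 'b': 0 ⇒ 0;  out=∅∪out(0)=∅
  fail(3) 'bc': from fail(2)=0 chase 'c': 0 ⇒ 0;  out=∅∪out(0)=∅
  fail(6) 'ab': from fail(1)=0 chase 'b': 0 ⇒ 2;  out=∅∪out(2)=∅
  fail(10) 'aa': from fail(1)=0 chase 'a': 0 ⇒ 1;  out=∅∪out(1)={0}
  fail(20) 'bb': from fail(2)=0 chase 'b': 0 ⇒ 2;  out={7}∪out(2)={7}
  fail(4) 'bcb': from fail(3)=0 chase 'b': 0 ⇒ 2;  out=∅∪out(2)=∅
  fail(7) 'aba': from fail(6)=2 chase 'a': 2→0 ⇒ 1;  out=∅∪out(1)={0}
  fail(9) 'abb': from fail(6)=2 chase 'b': 2 ⇒ 20;  out={3}∪out(20)={3,7}
  fail(11) 'aab': from fail(10)=1 chase 'b': 1 ⇒ 6;  out=∅∪out(6)=∅
  fail(18) 'aac': from fail(10)=1 chase 'c': 1→0 ⇒ 0;  out=∅∪out(0)=∅
  fail(5) 'bcbb': from fail(4)=2 chase 'b': 2 ⇒ 20;  out={1}∪out(20)={1,7}
  fail(8) 'abaa': from fail(7)=1 chase 'a': 1 ⇒ 10;  out={2}∪out(10)={0,2}
  fail(12) 'aabb': from fail(11)=6 chase 'b': 6 ⇒ 9;  out=∅∪out(9)={3,7}
  fail(15) 'aaba': from fail(11)=6 chase 'a': 6 ⇒ 7;  out=∅∪out(7)={0}
  fail(19) 'aaca': from fail(18)=0 chase 'a': 0 ⇒ 1;  out={6}∪out(1)={0,6}
  fail(13) 'aabbb': from fail(12)=9 chase 'b': 9→20→2 ⇒ 20;  out=∅∪out(20)={7}
  fail(16) 'aabab': from fail(15)=7 chase 'b': 7→1 ⇒ 6;  out=∅∪out(6)=∅
  fail(14) 'aabbbb': from fail(13)=20 chase 'b': 20→2 ⇒ 20;  out={4}∪out(20)={4,7}
  fail(17) 'aababa': from fail(16)=6 chase 'a': 6 ⇒ 7;  out={5}∪out(7)={0,5}

Text stream:
i=0 'b': node 0→2
i=1 'c': node 2→3
i=2 'b': node 3→4
i=3 'b': node 4→5  emit P1@[0:3],P7@[2:3]
i=4 'b': node 5→20 (fail-walked)  emit P7@[3:4]
i=5 'a': node 20→1 (fail-walked)  emit P0@[5:5]
i=6 'c': node 1→0 (fail-walked)
i=7 'a': node 0→1  emit P0@[7:7]
i=8 'a': node 1→10  emit P0@[8:8]
i=9 'b': node 10→11
i=10 'c': node 11→3 (fail-walked)
i=11 'b': node 3→4
i=12 'b': node 4→5  emit P1@[9:12],P7@[11:12]
i=13 'a': node 5→1 (fail-walked)  emit P0@[13:13]
i=14 'b': node 1→6
i=15 'b': node 6→9  emit P3@[13:15],P7@[14:15]
i=16 'b': node 9→20 (fail-walked)  emit P7@[15:16]
i=17 'c': node 20→3 (fail-walked)
i=18 'c': node 3→0 (fail-walked)
i=19 'c': node 0→0
i=20 'a': node 0→1  emit P0@[20:20]
i=21 'a': node 1→10  emit P0@[21:21]
i=22 'b': node 10→11
i=23 'b': node 11→12  emit P3@[21:23],P7@[22:23]
i=24 'b': node 12→13  emit P7@[23:24]
i=25 'b': node 13→14  emit P4@[20:25],P7@[24:25]
i=26 'c': node 14→3 (fail-walked)
i=27 'a': node 3→1 (fail-walked)  emit P0@[27:27]
i=28 'b': node 1→6
i=29 'a': node 6→7  emit P0@[29:29]
i=30 'b': node 7→6 (fail-walked)

All matches (sorted): [[3,1],[3,7],[4,7],[5,0],[7,0],[8,0],[12,1],[12,7],[13,0],[15,3],[15,7],[16,7],[20,0],[21,0],[23,3],[23,7],[24,7],[25,4],[25,7],[27,0],[29,0]]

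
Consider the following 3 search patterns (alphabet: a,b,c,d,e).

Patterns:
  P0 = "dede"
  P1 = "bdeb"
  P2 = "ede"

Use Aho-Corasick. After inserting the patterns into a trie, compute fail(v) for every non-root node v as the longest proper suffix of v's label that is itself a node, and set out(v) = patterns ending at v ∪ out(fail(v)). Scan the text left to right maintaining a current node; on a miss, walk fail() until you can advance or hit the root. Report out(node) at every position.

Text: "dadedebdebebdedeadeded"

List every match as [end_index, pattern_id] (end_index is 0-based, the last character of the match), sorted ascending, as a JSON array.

Build:
Trie (insert patterns):
  n0 'ε': b→5 d→1 e→9
  n1 'd': e→2
  n2 'de': d→3
  n3 'ded': e→4
  n4 'dede': ·  [P0 ends]
  n5 'b': d→6
  n6 'bd': e→7
  n7 'bde': b→8
  n8 'bdeb': ·  [P1 ends]
  n9 'e': d→10
  n10 'ed': e→11
  n11 'ede': ·  [P2 ends]

Failure links (BFS by depth):
  n1('d'): parent n0 fail=0; on 'd' 0 → fail=0;  out ∅∪∅=∅
  n5('b'): parent n0 fail=0; on 'b' 0 → fail=0;  out ∅∪∅=∅
  n9('e'): parent n0 fail=0; on 'e' 0 → fail=0;  out ∅∪∅=∅
  n2('de'): parent n1 fail=0; on 'e' 0 → fail=9;  out ∅∪∅=∅
  n6('bd'): parent n5 fail=0; on 'd' 0 → fail=1;  out ∅∪∅=∅
  n10('ed'): parent n9 fail=0; on 'd' 0 → fail=1;  out ∅∪∅=∅
  n3('ded'): parent n2 fail=9; on 'd' 9 → fail=10;  out ∅∪∅=∅
  n7('bde'): parent n6 fail=1; on 'e' 1 → fail=2;  out ∅∪∅=∅
  n11('ede'): parent n10 fail=1; on 'e' 1 → fail=2;  out {2}∪∅={2}
  n4('dede'): parent n3 fail=10; on 'e' 10 → fail=11;  out {0}∪{2}={0,2}
  n8('bdeb'): parent n7 fail=2; on 'b' 2→9→0 → fail=5;  out {1}∪∅={1}

Scan:
pos 0 'd': at 1
pos 1 'a': at 0 (fail-walked)
pos 2 'd': at 1
pos 3 'e': at 2
pos 4 'd': at 3
pos 5 'e': at 4  emit P0@[2:5],P2@[3:5]
pos 6 'b': at 5 (fail-walked)
pos 7 'd': at 6
pos 8 'e': at 7
pos 9 'b': at 8  emit P1@[6:9]
pos 10 'e': at 9 (fail-walked)
pos 11 'b': at 5 (fail-walked)
pos 12 'd': at 6
pos 13 'e': at 7
pos 14 'd': at 3 (fail-walked)
pos 15 'e': at 4  emit P0@[12:15],P2@[13:15]
pos 16 'a': at 0 (fail-walked)
pos 17 'd': at 1
pos 18 'e': at 2
pos 19 'd': at 3
pos 20 'e': at 4  emit P0@[17:20],P2@[18:20]
pos 21 'd': at 3 (fail-walked)

All matches (sorted): [[5,0],[5,2],[9,1],[15,0],[15,2],[20,0],[20,2]]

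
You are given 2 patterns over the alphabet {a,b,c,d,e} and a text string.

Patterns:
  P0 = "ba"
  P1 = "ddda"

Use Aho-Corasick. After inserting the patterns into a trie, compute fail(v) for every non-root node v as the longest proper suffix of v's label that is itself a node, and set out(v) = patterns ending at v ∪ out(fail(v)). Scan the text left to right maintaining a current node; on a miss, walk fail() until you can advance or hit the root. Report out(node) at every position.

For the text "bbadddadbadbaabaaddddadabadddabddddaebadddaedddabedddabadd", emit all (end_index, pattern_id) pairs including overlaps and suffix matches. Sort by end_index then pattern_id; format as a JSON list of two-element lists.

Build automaton:
Trie (insert patterns):
  n0 'ε': b→1 d→3
  n1 'b': a→2
  n2 'ba': ·  ←P0
  n3 'd': d→4
  n4 'dd': d→5
  n5 'ddd': a→6
  n6 'ddda': ·  ←P1

BFS fail/out derivation:
  n1('b'): parent n0 fail=0; on 'b' 0 → fail=0;  out ∅∪∅=∅
  n3('d'): parent n0 fail=0; on 'd' 0 → fail=0;  out ∅∪∅=∅
  n2('ba'): parent n1 fail=0; on 'a' 0 → fail=0;  out {0}∪∅={0}
  n4('dd'): parent n3 fail=0; on 'd' 0 → fail=3;  out ∅∪∅=∅
  n5('ddd'): parent n4 fail=3; on 'd' 3 → fail=4;  out ∅∪∅=∅
  n6('ddda'): parent n5 fail=4; on 'a' 4→3→0 → fail=0;  out {1}∪∅={1}

Text stream:
pos 0 'b': at 1
pos 1 'b': at 1 ·f
pos 2 'a': at 2  ** P0@[1:2]
pos 3 'd': at 3 ·f
pos 4 'd': at 4
pos 5 'd': at 5
pos 6 'a': at 6  ** P1@[3:6]
pos 7 'd': at 3 ·f
pos 8 'b': at 1 ·f
pos 9 'a': at 2  ** P0@[8:9]
pos 10 'd': at 3 ·f
pos 11 'b': at 1 ·f
pos 12 'a': at 2  ** P0@[11:12]
pos 13 'a': at 0 ·f
pos 14 'b': at 1
pos 15 'a': at 2  ** P0@[14:15]
pos 16 'a': at 0 ·f
pos 17 'd': at 3
pos 18 'd': at 4
pos 19 'd': at 5
pos 20 'd': at 5 ·f
pos 21 'a': at 6  ** P1@[18:21]
pos 22 'd': at 3 ·f
pos 23 'a': at 0 ·f
pos 24 'b': at 1
pos 25 'a': at 2  ** P0@[24:25]
pos 26 'd': at 3 ·f
pos 27 'd': at 4
pos 28 'd': at 5
pos 29 'a': at 6  ** P1@[26:29]
pos 30 'b': at 1 ·f
pos 31 'd': at 3 ·f
pos 32 'd': at 4
pos 33 'd': at 5
pos 34 'd': at 5 ·f
pos 35 'a': at 6  ** P1@[32:35]
pos 36 'e': at 0 ·f
pos 37 'b': at 1
pos 38 'a': at 2  ** P0@[37:38]
pos 39 'd': at 3 ·f
pos 40 'd': at 4
pos 41 'd': at 5
pos 42 'a': at 6  ** P1@[39:42]
pos 43 'e': at 0 ·f
pos 44 'd': at 3
pos 45 'd': at 4
pos 46 'd': at 5
pos 47 'a': at 6  ** P1@[44:47]
pos 48 'b': at 1 ·f
pos 49 'e': at 0 ·f
pos 50 'd': at 3
pos 51 'd': at 4
pos 52 'd': at 5
pos 53 'a': at 6  ** P1@[50:53]
pos 54 'b': at 1 ·f
pos 55 'a': at 2  ** P0@[54:55]
pos 56 'd': at 3 ·f
pos 57 'd': at 4

Matches: [[2,0],[6,1],[9,0],[12,0],[15,0],[21,1],[25,0],[29,1],[35,1],[38,0],[42,1],[47,1],[53,1],[55,0]]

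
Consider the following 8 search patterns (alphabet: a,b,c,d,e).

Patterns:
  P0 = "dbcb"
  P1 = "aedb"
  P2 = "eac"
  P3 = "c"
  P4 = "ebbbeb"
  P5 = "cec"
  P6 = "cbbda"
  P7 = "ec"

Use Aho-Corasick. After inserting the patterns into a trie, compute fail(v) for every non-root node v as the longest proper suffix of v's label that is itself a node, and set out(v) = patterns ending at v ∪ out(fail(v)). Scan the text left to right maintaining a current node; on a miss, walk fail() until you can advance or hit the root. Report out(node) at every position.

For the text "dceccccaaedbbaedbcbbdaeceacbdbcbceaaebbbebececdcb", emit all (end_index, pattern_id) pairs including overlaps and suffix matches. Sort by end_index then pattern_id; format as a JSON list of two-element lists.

Build:
Trie (insert patterns):
  n0 'ε': a→5 c→12 d→1 e→9
  n1 'd': b→2
  n2 'db': c→3
  n3 'dbc': b→4
  n4 'dbcb': ·  [P0 ends]
  n5 'a': e→6
  n6 'ae': d→7
  n7 'aed': b→8
  n8 'aedb': ·  [P1 ends]
  n9 'e': a→10 b→13 c→24
  n10 'ea': c→11
  n11 'eac': ·  [P2 ends]
  n12 'c': b→20 e→18  [P3 ends]
  n13 'eb': b→14
  n14 'ebb': b→15
  n15 'ebbb': e→16
  n16 'ebbbe': b→17
  n17 'ebbbeb': ·  [P4 ends]
  n18 'ce': c→19
  n19 'cec': ·  [P5 ends]
  n20 'cb': b→21
  n21 'cbb': d→22
  n22 'cbbd': a→23
  n23 'cbbda': ·  [P6 ends]
  n24 'ec': ·  [P7 ends]

BFS fail/out derivation:
  n1('d'): parent n0 fail=0; on 'd' 0 → fail=0;  out ∅∪∅=∅
  n5('a'): parent n0 fail=0; on 'a' 0 → fail=0;  out ∅∪∅=∅
  n9('e'): parent n0 fail=0; on 'e' 0 → fail=0;  out ∅∪∅=∅
  n12('c'): parent n0 fail=0; on 'c' 0 → fail=0;  out {3}∪∅={3}
  n2('db'): parent n1 fail=0; on 'b' 0 → fail=0;  out ∅∪∅=∅
  n6('ae'): parent n5 fail=0; on 'e' 0 → fail=9;  out ∅∪∅=∅
  n10('ea'): parent n9 fail=0; on 'a' 0 → fail=5;  out ∅∪∅=∅
  n13('eb'): parent n9 fail=0; on 'b' 0 → fail=0;  out ∅∪∅=∅
  n18('ce'): parent n12 fail=0; on 'e' 0 → fail=9;  out ∅∪∅=∅
  n20('cb'): parent n12 fail=0; on 'b' 0 → fail=0;  out ∅∪∅=∅
  n24('ec'): parent n9 fail=0; on 'c' 0 → fail=12;  out {7}∪{3}={3,7}
  n3('dbc'): parent n2 fail=0; on 'c' 0 → fail=12;  out ∅∪{3}={3}
  n7('aed'): parent n6 fail=9; on 'd' 9→0 → fail=1;  out ∅∪∅=∅
  n11('eac'): parent n10 fail=5; on 'c' 5→0 → fail=12;  out {2}∪{3}={2,3}
  n14('ebb'): parent n13 fail=0; on 'b' 0 → fail=0;  out ∅∪∅=∅
  n19('cec'): parent n18 fail=9; on 'c' 9 → fail=24;  out {5}∪{3,7}={3,5,7}
  n21('cbb'): parent n20 fail=0; on 'b' 0 → fail=0;  out ∅∪∅=∅
  n4('dbcb'): parent n3 fail=12; on 'b' 12 → fail=20;  out {0}∪∅={0}
  n8('aedb'): parent n7 fail=1; on 'b' 1 → fail=2;  out {1}∪∅={1}
  n15('ebbb'): parent n14 fail=0; on 'b' 0 → fail=0;  out ∅∪∅=∅
  n22('cbbd'): parent n21 fail=0; on 'd' 0 → fail=1;  out ∅∪∅=∅
  n16('ebbbe'): parent n15 fail=0; on 'e' 0 → fail=9;  out ∅∪∅=∅
  n23('cbbda'): parent n22 fail=1; on 'a' 1→0 → fail=5;  out {6}∪∅={6}
  n17('ebbbeb'): parent n16 fail=9; on 'b' 9 → fail=13;  out {4}∪∅={4}

Run:
i=0 'd': node 0→1
i=1 'c': node 1→12 ·f  emit P3@[1:1]
i=2 'e': node 12→18
i=3 'c': node 18→19  emit P3@[3:3],P5@[1:3],P7@[2:3]
i=4 'c': node 19→12 ·f  emit P3@[4:4]
i=5 'c': node 12→12 ·f  emit P3@[5:5]
i=6 'c': node 12→12 ·f  emit P3@[6:6]
i=7 'a': node 12→5 ·f
i=8 'a': node 5→5 ·f
i=9 'e': node 5→6
i=10 'd': node 6→7
i=11 'b': node 7→8  emit P1@[8:11]
i=12 'b': node 8→0 ·f
i=13 'a': node 0→5
i=14 'e': node 5→6
i=15 'd': node 6→7
i=16 'b': node 7→8  emit P1@[13:16]
i=17 'c': node 8→3 ·f  emit P3@[17:17]
i=18 'b': node 3→4  emit P0@[15:18]
i=19 'b': node 4→21 ·f
i=20 'd': node 21→22
i=21 'a': node 22→23  emit P6@[17:21]
i=22 'e': node 23→6 ·f
i=23 'c': node 6→24 ·f  emit P3@[23:23],P7@[22:23]
i=24 'e': node 24→18 ·f
i=25 'a': node 18→10 ·f
i=26 'c': node 10→11  emit P2@[24:26],P3@[26:26]
i=27 'b': node 11→20 ·f
i=28 'd': node 20→1 ·f
i=29 'b': node 1→2
i=30 'c': node 2→3  emit P3@[30:30]
i=31 'b': node 3→4  emit P0@[28:31]
i=32 'c': node 4→12 ·f  emit P3@[32:32]
i=33 'e': node 12→18
i=34 'a': node 18→10 ·f
i=35 'a': node 10→5 ·f
i=36 'e': node 5→6
i=37 'b': node 6→13 ·f
i=38 'b': node 13→14
i=39 'b': node 14→15
i=40 'e': node 15→16
i=41 'b': node 16→17  emit P4@[36:41]
i=42 'e': node 17→9 ·f
i=43 'c': node 9→24  emit P3@[43:43],P7@[42:43]
i=44 'e': node 24→18 ·f
i=45 'c': node 18→19  emit P3@[45:45],P5@[43:45],P7@[44:45]
i=46 'd': node 19→1 ·f
i=47 'c': node 1→12 ·f  emit P3@[47:47]
i=48 'b': node 12→20

Matches: [[1,3],[3,3],[3,5],[3,7],[4,3],[5,3],[6,3],[11,1],[16,1],[17,3],[18,0],[21,6],[23,3],[23,7],[26,2],[26,3],[30,3],[31,0],[32,3],[41,4],[43,3],[43,7],[45,3],[45,5],[45,7],[47,3]]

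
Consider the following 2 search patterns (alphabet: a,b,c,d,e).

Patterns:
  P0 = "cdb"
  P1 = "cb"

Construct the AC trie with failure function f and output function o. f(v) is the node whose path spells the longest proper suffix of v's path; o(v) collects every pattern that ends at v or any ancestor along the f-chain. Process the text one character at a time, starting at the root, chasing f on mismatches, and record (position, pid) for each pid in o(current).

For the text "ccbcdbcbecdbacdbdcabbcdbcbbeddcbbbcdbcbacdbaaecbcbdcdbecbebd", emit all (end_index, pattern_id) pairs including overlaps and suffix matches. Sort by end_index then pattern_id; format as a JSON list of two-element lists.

Construct AC machine:
Trie nodes:
  n0 'ε': c→1
  n1 'c': b→4 d→2
  n2 'cd': b→3
  n3 'cdb': ·  ←P0
  n4 'cb': ·  ←P1

Failure links (BFS by depth):
  n1('c'): parent n0 fail=0; on 'c' 0 → fail=0;  out ∅∪∅=∅
  n2('cd'): parent n1 fail=0; on 'd' 0 → fail=0;  out ∅∪∅=∅
  n4('cb'): parent n1 fail=0; on 'b' 0 → fail=0;  out {1}∪∅={1}
  n3('cdb'): parent n2 fail=0; on 'b' 0 → fail=0;  out {0}∪∅={0}

Scan:
i=0 'c': node 0→1
i=1 'c': node 1→1 (via fail)
i=2 'b': node 1→4  ** P1@[1:2]
i=3 'c': node 4→1 (via fail)
i=4 'd': node 1→2
i=5 'b': node 2→3  ** P0@[3:5]
i=6 'c': node 3→1 (via fail)
i=7 'b': node 1→4  ** P1@[6:7]
i=8 'e': node 4→0 (via fail)
i=9 'c': node 0→1
i=10 'd': node 1→2
i=11 'b': node 2→3  ** P0@[9:11]
i=12 'a': node 3→0 (via fail)
i=13 'c': node 0→1
i=14 'd': node 1→2
i=15 'b': node 2→3  ** P0@[13:15]
i=16 'd': node 3→0 (via fail)
i=17 'c': node 0→1
i=18 'a': node 1→0 (via fail)
i=19 'b': node 0→0
i=20 'b': node 0→0
i=21 'c': node 0→1
i=22 'd': node 1→2
i=23 'b': node 2→3  ** P0@[21:23]
i=24 'c': node 3→1 (via fail)
i=25 'b': node 1→4  ** P1@[24:25]
i=26 'b': node 4→0 (via fail)
i=27 'e': node 0→0
i=28 'd': node 0→0
i=29 'd': node 0→0
i=30 'c': node 0→1
i=31 'b': node 1→4  ** P1@[30:31]
i=32 'b': node 4→0 (via fail)
i=33 'b': node 0→0
i=34 'c': node 0→1
i=35 'd': node 1→2
i=36 'b': node 2→3  ** P0@[34:36]
i=37 'c': node 3→1 (via fail)
i=38 'b': node 1→4  ** P1@[37:38]
i=39 'a': node 4→0 (via fail)
i=40 'c': node 0→1
i=41 'd': node 1→2
i=42 'b': node 2→3  ** P0@[40:42]
i=43 'a': node 3→0 (via fail)
i=44 'a': node 0→0
i=45 'e': node 0→0
i=46 'c': node 0→1
i=47 'b': node 1→4  ** P1@[46:47]
i=48 'c': node 4→1 (via fail)
i=49 'b': node 1→4  ** P1@[48:49]
i=50 'd': node 4→0 (via fail)
i=51 'c': node 0→1
i=52 'd': node 1→2
i=53 'b': node 2→3  ** P0@[51:53]
i=54 'e': node 3→0 (via fail)
i=55 'c': node 0→1
i=56 'b': node 1→4  ** P1@[55:56]
i=57 'e': node 4→0 (via fail)
i=58 'b': node 0→0
i=59 'd': node 0→0

All matches (sorted): [[2,1],[5,0],[7,1],[11,0],[15,0],[23,0],[25,1],[31,1],[36,0],[38,1],[42,0],[47,1],[49,1],[53,0],[56,1]]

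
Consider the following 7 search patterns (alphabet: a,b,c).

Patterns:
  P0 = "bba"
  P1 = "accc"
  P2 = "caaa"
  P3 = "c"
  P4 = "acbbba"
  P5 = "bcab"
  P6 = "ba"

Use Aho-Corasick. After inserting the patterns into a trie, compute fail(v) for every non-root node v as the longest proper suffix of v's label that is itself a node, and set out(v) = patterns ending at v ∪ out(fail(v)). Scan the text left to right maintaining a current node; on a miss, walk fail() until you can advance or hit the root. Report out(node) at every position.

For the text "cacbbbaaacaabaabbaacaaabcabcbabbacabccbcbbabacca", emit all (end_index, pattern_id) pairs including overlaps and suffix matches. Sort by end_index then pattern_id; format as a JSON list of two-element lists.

Build:
Trie (insert patterns):
  0='ε' goto a→4 b→1 c→8
  1='b' goto a→19 b→2 c→16
  2='bb' goto a→3
  3='bba' goto ·  [P0 ends]
  4='a' goto c→5
  5='ac' goto b→12 c→6
  6='acc' goto c→7
  7='accc' goto ·  [P1 ends]
  8='c' goto a→9  [P3 ends]
  9='ca' goto a→10
  10='caa' goto a→11
  11='caaa' goto ·  [P2 ends]
  12='acb' goto b→13
  13='acbb' goto b→14
  14='acbbb' goto a→15
  15='acbbba' goto ·  [P4 ends]
  16='bc' goto a→17
  17='bca' goto b→18
  18='bcab' goto ·  [P5 ends]
  19='ba' goto ·  [P6 ends]

Failure links (BFS by depth):
  n1('b'): parent n0 fail=0; on 'b' 0 → fail=0;  out ∅∪∅=∅
  n4('a'): parent n0 fail=0; on 'a' 0 → fail=0;  out ∅∪∅=∅
  n8('c'): parent n0 fail=0; on 'c' 0 → fail=0;  out {3}∪∅={3}
  n2('bb'): parent n1 fail=0; on 'b' 0 → fail=1;  out ∅∪∅=∅
  n5('ac'): parent n4 fail=0; on 'c' 0 → fail=8;  out ∅∪{3}={3}
  n9('ca'): parent n8 fail=0; on 'a' 0 → fail=4;  out ∅∪∅=∅
  n16('bc'): parent n1 fail=0; on 'c' 0 → fail=8;  out ∅∪{3}={3}
  n19('ba'): parent n1 fail=0; on 'a' 0 → fail=4;  out {6}∪∅={6}
  n3('bba'): parent n2 fail=1; on 'a' 1 → fail=19;  out {0}∪{6}={0,6}
  n6('acc'): parent n5 fail=8; on 'c' 8→0 → fail=8;  out ∅∪{3}={3}
  n10('caa'): parent n9 fail=4; on 'a' 4→0 → fail=4;  out ∅∪∅=∅
  n12('acb'): parent n5 fail=8; on 'b' 8→0 → fail=1;  out ∅∪∅=∅
  n17('bca'): parent n16 fail=8; on 'a' 8 → fail=9;  out ∅∪∅=∅
  n7('accc'): parent n6 fail=8; on 'c' 8→0 → fail=8;  out {1}∪{3}={1,3}
  n11('caaa'): parent n10 fail=4; on 'a' 4→0 → fail=4;  out {2}∪∅={2}
  n13('acbb'): parent n12 fail=1; on 'b' 1 → fail=2;  out ∅∪∅=∅
  n18('bcab'): parent n17 fail=9; on 'b' 9→4→0 → fail=1;  out {5}∪∅={5}
  n14('acbbb'): parent n13 fail=2; on 'b' 2→1 → fail=2;  out ∅∪∅=∅
  n15('acbbba'): parent n14 fail=2; on 'a' 2 → fail=3;  out {4}∪{0,6}={0,4,6}

Text stream:
i=0 'c': node 0→8  emit P3@[0:0]
i=1 'a': node 8→9
i=2 'c': node 9→5 (via fail)  emit P3@[2:2]
i=3 'b': node 5→12
i=4 'b': node 12→13
i=5 'b': node 13→14
i=6 'a': node 14→15  emit P0@[4:6],P4@[1:6],P6@[5:6]
i=7 'a': node 15→4 (via fail)
i=8 'a': node 4→4 (via fail)
i=9 'c': node 4→5  emit P3@[9:9]
i=10 'a': node 5→9 (via fail)
i=11 'a': node 9→10
i=12 'b': node 10→1 (via fail)
i=13 'a': node 1→19  emit P6@[12:13]
i=14 'a': node 19→4 (via fail)
i=15 'b': node 4→1 (via fail)
i=16 'b': node 1→2
i=17 'a': node 2→3  emit P0@[15:17],P6@[16:17]
i=18 'a': node 3→4 (via fail)
i=19 'c': node 4→5  emit P3@[19:19]
i=20 'a': node 5→9 (via fail)
i=21 'a': node 9→10
i=22 'a': node 10→11  emit P2@[19:22]
i=23 'b': node 11→1 (via fail)
i=24 'c': node 1→16  emit P3@[24:24]
i=25 'a': node 16→17
i=26 'b': node 17→18  emit P5@[23:26]
i=27 'c': node 18→16 (via fail)  emit P3@[27:27]
i=28 'b': node 16→1 (via fail)
i=29 'a': node 1→19  emit P6@[28:29]
i=30 'b': node 19→1 (via fail)
i=31 'b': node 1→2
i=32 'a': node 2→3  emit P0@[30:32],P6@[31:32]
i=33 'c': node 3→5 (via fail)  emit P3@[33:33]
i=34 'a': node 5→9 (via fail)
i=35 'b': node 9→1 (via fail)
i=36 'c': node 1→16  emit P3@[36:36]
i=37 'c': node 16→8 (via fail)  emit P3@[37:37]
i=38 'b': node 8→1 (via fail)
i=39 'c': node 1→16  emit P3@[39:39]
i=40 'b': node 16→1 (via fail)
i=41 'b': node 1→2
i=42 'a': node 2→3  emit P0@[40:42],P6@[41:42]
i=43 'b': node 3→1 (via fail)
i=44 'a': node 1→19  emit P6@[43:44]
i=45 'c': node 19→5 (via fail)  emit P3@[45:45]
i=46 'c': node 5→6  emit P3@[46:46]
i=47 'a': node 6→9 (via fail)

All matches (sorted): [[0,3],[2,3],[6,0],[6,4],[6,6],[9,3],[13,6],[17,0],[17,6],[19,3],[22,2],[24,3],[26,5],[27,3],[29,6],[32,0],[32,6],[33,3],[36,3],[37,3],[39,3],[42,0],[42,6],[44,6],[45,3],[46,3]]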